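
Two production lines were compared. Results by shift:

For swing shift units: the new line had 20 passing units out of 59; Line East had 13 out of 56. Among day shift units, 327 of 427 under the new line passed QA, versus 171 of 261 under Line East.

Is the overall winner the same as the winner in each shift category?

Swing shift: the new line 20/59 = 33.9%, Line East 13/56 = 23.2% → the new line
Day shift: the new line 327/427 = 76.6%, Line East 171/261 = 65.5% → the new line
Overall: the new line 347/486 = 71.4%, Line East 184/317 = 58.0% → the new line
The new line wins overall and in every shift group — no reversal.

Yes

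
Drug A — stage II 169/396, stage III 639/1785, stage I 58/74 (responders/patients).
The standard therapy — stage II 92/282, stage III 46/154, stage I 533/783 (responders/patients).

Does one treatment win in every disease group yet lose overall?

Yes

Stage II: Drug A 169/396 = 42.7%, the standard therapy 92/282 = 32.6% → Drug A
Stage III: Drug A 639/1785 = 35.8%, the standard therapy 46/154 = 29.9% → Drug A
Stage I: Drug A 58/74 = 78.4%, the standard therapy 533/783 = 68.1% → Drug A
Overall: Drug A 866/2255 = 38.4%, the standard therapy 671/1219 = 55.0% → the standard therapy
Drug A wins each disease group but the standard therapy wins overall — the comparison reverses. Drug A's patients skew toward stage III, which has a lower base rate.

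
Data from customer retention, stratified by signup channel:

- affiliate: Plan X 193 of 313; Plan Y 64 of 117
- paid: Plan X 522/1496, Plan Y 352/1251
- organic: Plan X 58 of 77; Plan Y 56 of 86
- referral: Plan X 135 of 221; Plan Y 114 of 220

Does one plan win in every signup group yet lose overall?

No

Affiliate: Plan X 193/313 = 61.7%, Plan Y 64/117 = 54.7% → Plan X
Paid: Plan X 522/1496 = 34.9%, Plan Y 352/1251 = 28.1% → Plan X
Organic: Plan X 58/77 = 75.3%, Plan Y 56/86 = 65.1% → Plan X
Referral: Plan X 135/221 = 61.1%, Plan Y 114/220 = 51.8% → Plan X
Overall: Plan X 908/2107 = 43.1%, Plan Y 586/1674 = 35.0% → Plan X
Plan X wins overall and in every signup group — no reversal.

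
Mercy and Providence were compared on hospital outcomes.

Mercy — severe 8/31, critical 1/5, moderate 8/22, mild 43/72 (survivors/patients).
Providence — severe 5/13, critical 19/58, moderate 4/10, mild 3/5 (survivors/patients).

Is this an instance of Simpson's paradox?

Severe: Mercy 8/31 = 25.8%, Providence 5/13 = 38.5% → Providence
Critical: Mercy 1/5 = 20.0%, Providence 19/58 = 32.8% → Providence
Moderate: Mercy 8/22 = 36.4%, Providence 4/10 = 40.0% → Providence
Mild: Mercy 43/72 = 59.7%, Providence 3/5 = 60.0% → Providence
Overall: Mercy 60/130 = 46.2%, Providence 31/86 = 36.0% → Mercy
Providence wins each case group but Mercy wins overall — the comparison reverses. Providence's patients skew toward critical, which has a lower base rate.

Yes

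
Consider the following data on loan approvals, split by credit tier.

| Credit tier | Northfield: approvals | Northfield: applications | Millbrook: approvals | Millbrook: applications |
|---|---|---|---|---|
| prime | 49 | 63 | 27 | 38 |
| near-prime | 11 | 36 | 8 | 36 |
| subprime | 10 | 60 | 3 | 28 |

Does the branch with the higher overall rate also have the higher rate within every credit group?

Yes

Prime: Northfield 49/63 = 77.8%, Millbrook 27/38 = 71.1% → Northfield
Near-prime: Northfield 11/36 = 30.6%, Millbrook 8/36 = 22.2% → Northfield
Subprime: Northfield 10/60 = 16.7%, Millbrook 3/28 = 10.7% → Northfield
Overall: Northfield 70/159 = 44.0%, Millbrook 38/102 = 37.3% → Northfield
Northfield wins overall and in every credit group — no reversal.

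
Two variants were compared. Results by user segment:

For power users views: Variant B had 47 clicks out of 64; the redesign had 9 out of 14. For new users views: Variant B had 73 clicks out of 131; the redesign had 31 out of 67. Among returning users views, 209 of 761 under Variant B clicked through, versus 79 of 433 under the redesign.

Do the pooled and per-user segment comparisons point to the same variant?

Yes

Power users: Variant B 47/64 = 73.4%, the redesign 9/14 = 64.3% → Variant B
New users: Variant B 73/131 = 55.7%, the redesign 31/67 = 46.3% → Variant B
Returning users: Variant B 209/761 = 27.5%, the redesign 79/433 = 18.2% → Variant B
Overall: Variant B 329/956 = 34.4%, the redesign 119/514 = 23.2% → Variant B
Variant B wins overall and in every user group — no reversal.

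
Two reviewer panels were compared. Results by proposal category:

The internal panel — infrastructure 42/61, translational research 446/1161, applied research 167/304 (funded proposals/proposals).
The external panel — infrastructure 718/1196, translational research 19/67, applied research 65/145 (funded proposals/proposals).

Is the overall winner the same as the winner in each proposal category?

Infrastructure: the internal panel 42/61 = 68.9%, the external panel 718/1196 = 60.0% → the internal panel
Translational research: the internal panel 446/1161 = 38.4%, the external panel 19/67 = 28.4% → the internal panel
Applied research: the internal panel 167/304 = 54.9%, the external panel 65/145 = 44.8% → the internal panel
Overall: the internal panel 655/1526 = 42.9%, the external panel 802/1408 = 57.0% → the external panel
The internal panel wins each proposal group but the external panel wins overall — the comparison reverses. The internal panel's proposals skew toward translational research, which has a lower base rate.

No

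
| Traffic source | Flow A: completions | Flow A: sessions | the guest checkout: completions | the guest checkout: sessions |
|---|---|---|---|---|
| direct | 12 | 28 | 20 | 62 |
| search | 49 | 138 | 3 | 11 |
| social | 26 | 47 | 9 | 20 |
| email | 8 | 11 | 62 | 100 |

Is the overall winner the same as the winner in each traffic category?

No

Direct: Flow A 12/28 = 42.9%, the guest checkout 20/62 = 32.3% → Flow A
Search: Flow A 49/138 = 35.5%, the guest checkout 3/11 = 27.3% → Flow A
Social: Flow A 26/47 = 55.3%, the guest checkout 9/20 = 45.0% → Flow A
Email: Flow A 8/11 = 72.7%, the guest checkout 62/100 = 62.0% → Flow A
Overall: Flow A 95/224 = 42.4%, the guest checkout 94/193 = 48.7% → the guest checkout
Flow A wins each traffic group but the guest checkout wins overall — the comparison reverses. Flow A's sessions skew toward search, which has a lower base rate.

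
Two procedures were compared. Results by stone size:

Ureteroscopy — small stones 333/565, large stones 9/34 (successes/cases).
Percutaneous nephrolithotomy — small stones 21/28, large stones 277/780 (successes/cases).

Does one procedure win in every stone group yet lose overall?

Yes

Small stones: ureteroscopy 333/565 = 58.9%, percutaneous nephrolithotomy 21/28 = 75.0% → percutaneous nephrolithotomy
Large stones: ureteroscopy 9/34 = 26.5%, percutaneous nephrolithotomy 277/780 = 35.5% → percutaneous nephrolithotomy
Overall: ureteroscopy 342/599 = 57.1%, percutaneous nephrolithotomy 298/808 = 36.9% → ureteroscopy
Percutaneous nephrolithotomy wins each stone group but ureteroscopy wins overall — the comparison reverses. Percutaneous nephrolithotomy's cases skew toward large stones, which has a lower base rate.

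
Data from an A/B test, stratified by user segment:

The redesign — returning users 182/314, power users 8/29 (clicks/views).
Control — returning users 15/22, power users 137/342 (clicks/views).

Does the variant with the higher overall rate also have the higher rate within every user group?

No

Returning users: the redesign 182/314 = 58.0%, Control 15/22 = 68.2% → Control
Power users: the redesign 8/29 = 27.6%, Control 137/342 = 40.1% → Control
Overall: the redesign 190/343 = 55.4%, Control 152/364 = 41.8% → the redesign
Control wins each user group but the redesign wins overall — the comparison reverses. Control's views skew toward power users, which has a lower base rate.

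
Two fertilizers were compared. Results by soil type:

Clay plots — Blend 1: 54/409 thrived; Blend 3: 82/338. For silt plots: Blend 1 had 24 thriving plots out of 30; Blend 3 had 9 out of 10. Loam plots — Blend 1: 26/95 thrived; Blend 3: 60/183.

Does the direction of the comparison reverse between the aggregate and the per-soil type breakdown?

No

Clay: Blend 1 54/409 = 13.2%, Blend 3 82/338 = 24.3% → Blend 3
Silt: Blend 1 24/30 = 80.0%, Blend 3 9/10 = 90.0% → Blend 3
Loam: Blend 1 26/95 = 27.4%, Blend 3 60/183 = 32.8% → Blend 3
Overall: Blend 1 104/534 = 19.5%, Blend 3 151/531 = 28.4% → Blend 3
Blend 3 wins overall and in every soil group — no reversal.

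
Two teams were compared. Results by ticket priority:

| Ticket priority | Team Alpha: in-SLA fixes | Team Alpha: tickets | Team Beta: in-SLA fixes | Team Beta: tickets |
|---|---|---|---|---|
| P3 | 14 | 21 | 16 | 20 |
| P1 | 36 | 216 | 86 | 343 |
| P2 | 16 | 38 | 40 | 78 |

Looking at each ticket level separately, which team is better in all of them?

Team Beta

P3: Team Alpha 14/21 = 66.7%, Team Beta 16/20 = 80.0% → Team Beta
P1: Team Alpha 36/216 = 16.7%, Team Beta 86/343 = 25.1% → Team Beta
P2: Team Alpha 16/38 = 42.1%, Team Beta 40/78 = 51.3% → Team Beta
Team Beta has the higher rate in all 3 groups.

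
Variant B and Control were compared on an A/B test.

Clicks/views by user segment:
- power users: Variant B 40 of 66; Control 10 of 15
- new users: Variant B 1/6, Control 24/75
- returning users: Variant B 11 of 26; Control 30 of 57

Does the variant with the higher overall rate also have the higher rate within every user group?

No

Power users: Variant B 40/66 = 60.6%, Control 10/15 = 66.7% → Control
New users: Variant B 1/6 = 16.7%, Control 24/75 = 32.0% → Control
Returning users: Variant B 11/26 = 42.3%, Control 30/57 = 52.6% → Control
Overall: Variant B 52/98 = 53.1%, Control 64/147 = 43.5% → Variant B
Control wins each user group but Variant B wins overall — the comparison reverses. Control's views skew toward new users, which has a lower base rate.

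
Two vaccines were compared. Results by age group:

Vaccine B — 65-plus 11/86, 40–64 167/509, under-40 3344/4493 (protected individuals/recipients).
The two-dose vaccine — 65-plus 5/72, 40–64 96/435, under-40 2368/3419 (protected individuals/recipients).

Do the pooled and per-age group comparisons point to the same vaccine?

65-plus: Vaccine B 11/86 = 12.8%, the two-dose vaccine 5/72 = 6.9% → Vaccine B
40–64: Vaccine B 167/509 = 32.8%, the two-dose vaccine 96/435 = 22.1% → Vaccine B
Under-40: Vaccine B 3344/4493 = 74.4%, the two-dose vaccine 2368/3419 = 69.3% → Vaccine B
Overall: Vaccine B 3522/5088 = 69.2%, the two-dose vaccine 2469/3926 = 62.9% → Vaccine B
Vaccine B wins overall and in every age group — no reversal.

Yes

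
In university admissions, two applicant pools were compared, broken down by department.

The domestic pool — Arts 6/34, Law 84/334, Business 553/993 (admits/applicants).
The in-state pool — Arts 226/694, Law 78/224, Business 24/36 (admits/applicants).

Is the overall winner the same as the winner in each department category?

No

Arts: the domestic pool 6/34 = 17.6%, the in-state pool 226/694 = 32.6% → the in-state pool
Law: the domestic pool 84/334 = 25.1%, the in-state pool 78/224 = 34.8% → the in-state pool
Business: the domestic pool 553/993 = 55.7%, the in-state pool 24/36 = 66.7% → the in-state pool
Overall: the domestic pool 643/1361 = 47.2%, the in-state pool 328/954 = 34.4% → the domestic pool
The in-state pool wins each department group but the domestic pool wins overall — the comparison reverses. The in-state pool's applicants skew toward Arts, which has a lower base rate.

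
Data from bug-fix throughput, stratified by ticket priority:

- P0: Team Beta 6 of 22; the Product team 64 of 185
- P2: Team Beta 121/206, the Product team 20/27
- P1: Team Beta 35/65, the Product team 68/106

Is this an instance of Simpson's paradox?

P0: Team Beta 6/22 = 27.3%, the Product team 64/185 = 34.6% → the Product team
P2: Team Beta 121/206 = 58.7%, the Product team 20/27 = 74.1% → the Product team
P1: Team Beta 35/65 = 53.8%, the Product team 68/106 = 64.2% → the Product team
Overall: Team Beta 162/293 = 55.3%, the Product team 152/318 = 47.8% → Team Beta
The Product team wins each ticket group but Team Beta wins overall — the comparison reverses. The Product team's tickets skew toward P0, which has a lower base rate.

Yes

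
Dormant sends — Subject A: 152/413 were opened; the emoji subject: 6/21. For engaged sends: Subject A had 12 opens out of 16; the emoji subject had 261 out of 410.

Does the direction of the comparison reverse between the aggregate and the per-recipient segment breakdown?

Yes

Dormant: Subject A 152/413 = 36.8%, the emoji subject 6/21 = 28.6% → Subject A
Engaged: Subject A 12/16 = 75.0%, the emoji subject 261/410 = 63.7% → Subject A
Overall: Subject A 164/429 = 38.2%, the emoji subject 267/431 = 61.9% → the emoji subject
Subject A wins each recipient group but the emoji subject wins overall — the comparison reverses. Subject A's sends skew toward dormant, which has a lower base rate.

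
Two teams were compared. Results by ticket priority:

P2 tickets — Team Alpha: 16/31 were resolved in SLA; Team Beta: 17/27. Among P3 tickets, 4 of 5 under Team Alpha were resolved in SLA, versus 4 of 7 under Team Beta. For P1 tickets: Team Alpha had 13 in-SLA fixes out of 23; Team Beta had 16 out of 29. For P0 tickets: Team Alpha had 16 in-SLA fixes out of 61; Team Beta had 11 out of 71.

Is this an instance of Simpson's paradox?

P2: Team Alpha 16/31 = 51.6%, Team Beta 17/27 = 63.0% → Team Beta
P3: Team Alpha 4/5 = 80.0%, Team Beta 4/7 = 57.1% → Team Alpha
P1: Team Alpha 13/23 = 56.5%, Team Beta 16/29 = 55.2% → Team Alpha
P0: Team Alpha 16/61 = 26.2%, Team Beta 11/71 = 15.5% → Team Alpha
Overall: Team Alpha 49/120 = 40.8%, Team Beta 48/134 = 35.8% → Team Alpha
Neither sweeps: Team Alpha wins 3 of 4 groups, Team Beta wins 1. Team Alpha wins overall but not every group — no Simpson reversal.

No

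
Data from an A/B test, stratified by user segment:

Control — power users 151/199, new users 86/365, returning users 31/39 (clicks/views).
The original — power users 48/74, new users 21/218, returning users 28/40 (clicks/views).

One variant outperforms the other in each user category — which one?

Power users: Control 151/199 = 75.9%, the original 48/74 = 64.9% → Control
New users: Control 86/365 = 23.6%, the original 21/218 = 9.6% → Control
Returning users: Control 31/39 = 79.5%, the original 28/40 = 70.0% → Control
Control has the higher rate in all 3 groups.

Control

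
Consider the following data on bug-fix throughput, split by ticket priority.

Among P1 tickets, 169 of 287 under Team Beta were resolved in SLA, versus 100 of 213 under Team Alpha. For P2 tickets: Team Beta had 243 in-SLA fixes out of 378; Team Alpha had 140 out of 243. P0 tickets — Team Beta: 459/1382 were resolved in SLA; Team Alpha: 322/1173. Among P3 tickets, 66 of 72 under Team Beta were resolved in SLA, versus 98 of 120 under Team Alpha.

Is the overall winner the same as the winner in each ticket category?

P1: Team Beta 169/287 = 58.9%, Team Alpha 100/213 = 46.9% → Team Beta
P2: Team Beta 243/378 = 64.3%, Team Alpha 140/243 = 57.6% → Team Beta
P0: Team Beta 459/1382 = 33.2%, Team Alpha 322/1173 = 27.5% → Team Beta
P3: Team Beta 66/72 = 91.7%, Team Alpha 98/120 = 81.7% → Team Beta
Overall: Team Beta 937/2119 = 44.2%, Team Alpha 660/1749 = 37.7% → Team Beta
Team Beta wins overall and in every ticket group — no reversal.

Yes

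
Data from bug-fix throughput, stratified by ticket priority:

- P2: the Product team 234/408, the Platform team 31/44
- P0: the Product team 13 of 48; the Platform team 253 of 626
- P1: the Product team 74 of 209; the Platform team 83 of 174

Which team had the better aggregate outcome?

P2: the Product team 234/408 = 57.4%, the Platform team 31/44 = 70.5% → the Platform team
P0: the Product team 13/48 = 27.1%, the Platform team 253/626 = 40.4% → the Platform team
P1: the Product team 74/209 = 35.4%, the Platform team 83/174 = 47.7% → the Platform team
Overall: the Product team 321/665 = 48.3%, the Platform team 367/844 = 43.5% → the Product team
(The Platform team wins every ticket group but the Product team wins overall — the Platform team's tickets skew toward the low-rate P0 group.)

the Product team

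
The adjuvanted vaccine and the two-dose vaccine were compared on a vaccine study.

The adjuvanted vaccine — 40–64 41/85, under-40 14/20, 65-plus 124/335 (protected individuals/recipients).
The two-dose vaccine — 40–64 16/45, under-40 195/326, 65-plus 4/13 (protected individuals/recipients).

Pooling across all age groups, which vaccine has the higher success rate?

the two-dose vaccine

40–64: the adjuvanted vaccine 41/85 = 48.2%, the two-dose vaccine 16/45 = 35.6% → the adjuvanted vaccine
Under-40: the adjuvanted vaccine 14/20 = 70.0%, the two-dose vaccine 195/326 = 59.8% → the adjuvanted vaccine
65-plus: the adjuvanted vaccine 124/335 = 37.0%, the two-dose vaccine 4/13 = 30.8% → the adjuvanted vaccine
Overall: the adjuvanted vaccine 179/440 = 40.7%, the two-dose vaccine 215/384 = 56.0% → the two-dose vaccine
(The adjuvanted vaccine wins every age group but the two-dose vaccine wins overall — the adjuvanted vaccine's recipients skew toward the low-rate 65-plus group.)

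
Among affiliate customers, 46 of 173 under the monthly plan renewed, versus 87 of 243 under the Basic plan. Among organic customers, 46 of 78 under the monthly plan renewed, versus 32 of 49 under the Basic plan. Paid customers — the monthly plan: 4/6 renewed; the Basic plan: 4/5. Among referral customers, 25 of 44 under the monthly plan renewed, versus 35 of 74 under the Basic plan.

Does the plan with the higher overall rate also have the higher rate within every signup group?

No

Affiliate: the monthly plan 46/173 = 26.6%, the Basic plan 87/243 = 35.8% → the Basic plan
Organic: the monthly plan 46/78 = 59.0%, the Basic plan 32/49 = 65.3% → the Basic plan
Paid: the monthly plan 4/6 = 66.7%, the Basic plan 4/5 = 80.0% → the Basic plan
Referral: the monthly plan 25/44 = 56.8%, the Basic plan 35/74 = 47.3% → the monthly plan
Overall: the monthly plan 121/301 = 40.2%, the Basic plan 158/371 = 42.6% → the Basic plan
Neither sweeps: the monthly plan wins 1 of 4 groups, the Basic plan wins 3. The Basic plan wins overall but not every group — no Simpson reversal.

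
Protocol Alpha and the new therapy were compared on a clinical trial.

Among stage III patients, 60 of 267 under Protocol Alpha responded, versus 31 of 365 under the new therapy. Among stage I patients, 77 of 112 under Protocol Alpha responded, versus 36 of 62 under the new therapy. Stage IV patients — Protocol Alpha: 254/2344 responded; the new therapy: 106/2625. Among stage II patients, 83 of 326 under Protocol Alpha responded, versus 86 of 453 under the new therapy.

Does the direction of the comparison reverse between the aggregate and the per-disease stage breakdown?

Stage III: Protocol Alpha 60/267 = 22.5%, the new therapy 31/365 = 8.5% → Protocol Alpha
Stage I: Protocol Alpha 77/112 = 68.8%, the new therapy 36/62 = 58.1% → Protocol Alpha
Stage IV: Protocol Alpha 254/2344 = 10.8%, the new therapy 106/2625 = 4.0% → Protocol Alpha
Stage II: Protocol Alpha 83/326 = 25.5%, the new therapy 86/453 = 19.0% → Protocol Alpha
Overall: Protocol Alpha 474/3049 = 15.5%, the new therapy 259/3505 = 7.4% → Protocol Alpha
Protocol Alpha wins overall and in every disease group — no reversal.

No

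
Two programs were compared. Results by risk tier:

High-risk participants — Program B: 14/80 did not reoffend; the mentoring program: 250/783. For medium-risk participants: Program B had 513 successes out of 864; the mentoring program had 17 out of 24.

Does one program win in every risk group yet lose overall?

Yes

High-risk: Program B 14/80 = 17.5%, the mentoring program 250/783 = 31.9% → the mentoring program
Medium-risk: Program B 513/864 = 59.4%, the mentoring program 17/24 = 70.8% → the mentoring program
Overall: Program B 527/944 = 55.8%, the mentoring program 267/807 = 33.1% → Program B
The mentoring program wins each risk group but Program B wins overall — the comparison reverses. The mentoring program's participants skew toward high-risk, which has a lower base rate.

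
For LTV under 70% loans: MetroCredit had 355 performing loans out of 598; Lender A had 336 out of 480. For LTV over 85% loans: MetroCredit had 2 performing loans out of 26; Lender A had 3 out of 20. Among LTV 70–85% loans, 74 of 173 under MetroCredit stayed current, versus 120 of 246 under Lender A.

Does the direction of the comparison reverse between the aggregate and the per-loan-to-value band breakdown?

LTV under 70%: MetroCredit 355/598 = 59.4%, Lender A 336/480 = 70.0% → Lender A
LTV over 85%: MetroCredit 2/26 = 7.7%, Lender A 3/20 = 15.0% → Lender A
LTV 70–85%: MetroCredit 74/173 = 42.8%, Lender A 120/246 = 48.8% → Lender A
Overall: MetroCredit 431/797 = 54.1%, Lender A 459/746 = 61.5% → Lender A
Lender A wins overall and in every loan-to-value group — no reversal.

No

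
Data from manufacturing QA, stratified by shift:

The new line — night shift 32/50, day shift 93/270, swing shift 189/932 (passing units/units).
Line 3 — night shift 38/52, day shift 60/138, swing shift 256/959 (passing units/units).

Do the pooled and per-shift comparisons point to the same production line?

Night shift: the new line 32/50 = 64.0%, Line 3 38/52 = 73.1% → Line 3
Day shift: the new line 93/270 = 34.4%, Line 3 60/138 = 43.5% → Line 3
Swing shift: the new line 189/932 = 20.3%, Line 3 256/959 = 26.7% → Line 3
Overall: the new line 314/1252 = 25.1%, Line 3 354/1149 = 30.8% → Line 3
Line 3 wins overall and in every shift group — no reversal.

Yes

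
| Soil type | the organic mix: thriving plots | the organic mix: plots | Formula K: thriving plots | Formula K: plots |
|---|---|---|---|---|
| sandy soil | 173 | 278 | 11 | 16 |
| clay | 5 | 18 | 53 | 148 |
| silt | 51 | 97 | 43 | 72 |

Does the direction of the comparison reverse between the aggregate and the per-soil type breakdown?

Sandy soil: the organic mix 173/278 = 62.2%, Formula K 11/16 = 68.8% → Formula K
Clay: the organic mix 5/18 = 27.8%, Formula K 53/148 = 35.8% → Formula K
Silt: the organic mix 51/97 = 52.6%, Formula K 43/72 = 59.7% → Formula K
Overall: the organic mix 229/393 = 58.3%, Formula K 107/236 = 45.3% → the organic mix
Formula K wins each soil group but the organic mix wins overall — the comparison reverses. Formula K's plots skew toward clay, which has a lower base rate.

Yes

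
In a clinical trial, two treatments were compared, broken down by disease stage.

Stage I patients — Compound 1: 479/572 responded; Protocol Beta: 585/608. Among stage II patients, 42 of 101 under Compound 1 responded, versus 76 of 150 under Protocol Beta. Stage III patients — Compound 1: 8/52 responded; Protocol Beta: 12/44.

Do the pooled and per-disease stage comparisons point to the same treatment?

Stage I: Compound 1 479/572 = 83.7%, Protocol Beta 585/608 = 96.2% → Protocol Beta
Stage II: Compound 1 42/101 = 41.6%, Protocol Beta 76/150 = 50.7% → Protocol Beta
Stage III: Compound 1 8/52 = 15.4%, Protocol Beta 12/44 = 27.3% → Protocol Beta
Overall: Compound 1 529/725 = 73.0%, Protocol Beta 673/802 = 83.9% → Protocol Beta
Protocol Beta wins overall and in every disease group — no reversal.

Yes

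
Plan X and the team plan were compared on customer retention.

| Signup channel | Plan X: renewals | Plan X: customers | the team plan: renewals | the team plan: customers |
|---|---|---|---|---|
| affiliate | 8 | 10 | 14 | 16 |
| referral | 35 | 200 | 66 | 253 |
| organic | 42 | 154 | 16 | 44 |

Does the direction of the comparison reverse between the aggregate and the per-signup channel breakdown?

Affiliate: Plan X 8/10 = 80.0%, the team plan 14/16 = 87.5% → the team plan
Referral: Plan X 35/200 = 17.5%, the team plan 66/253 = 26.1% → the team plan
Organic: Plan X 42/154 = 27.3%, the team plan 16/44 = 36.4% → the team plan
Overall: Plan X 85/364 = 23.4%, the team plan 96/313 = 30.7% → the team plan
The team plan wins overall and in every signup group — no reversal.

No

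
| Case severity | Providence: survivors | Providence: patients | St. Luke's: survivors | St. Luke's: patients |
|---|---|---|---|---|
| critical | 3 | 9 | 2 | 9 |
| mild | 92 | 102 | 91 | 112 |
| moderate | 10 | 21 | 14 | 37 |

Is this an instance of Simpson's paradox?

No

Critical: Providence 3/9 = 33.3%, St. Luke's 2/9 = 22.2% → Providence
Mild: Providence 92/102 = 90.2%, St. Luke's 91/112 = 81.2% → Providence
Moderate: Providence 10/21 = 47.6%, St. Luke's 14/37 = 37.8% → Providence
Overall: Providence 105/132 = 79.5%, St. Luke's 107/158 = 67.7% → Providence
Providence wins overall and in every case group — no reversal.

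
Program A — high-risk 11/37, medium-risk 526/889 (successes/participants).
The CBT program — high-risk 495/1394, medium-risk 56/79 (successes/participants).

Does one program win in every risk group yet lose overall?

Yes

High-risk: Program A 11/37 = 29.7%, the CBT program 495/1394 = 35.5% → the CBT program
Medium-risk: Program A 526/889 = 59.2%, the CBT program 56/79 = 70.9% → the CBT program
Overall: Program A 537/926 = 58.0%, the CBT program 551/1473 = 37.4% → Program A
The CBT program wins each risk group but Program A wins overall — the comparison reverses. The CBT program's participants skew toward high-risk, which has a lower base rate.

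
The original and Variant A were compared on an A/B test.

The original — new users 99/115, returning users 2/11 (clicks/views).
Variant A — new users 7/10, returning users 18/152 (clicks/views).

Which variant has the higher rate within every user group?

the original

New users: the original 99/115 = 86.1%, Variant A 7/10 = 70.0% → the original
Returning users: the original 2/11 = 18.2%, Variant A 18/152 = 11.8% → the original
The original has the higher rate in both groups.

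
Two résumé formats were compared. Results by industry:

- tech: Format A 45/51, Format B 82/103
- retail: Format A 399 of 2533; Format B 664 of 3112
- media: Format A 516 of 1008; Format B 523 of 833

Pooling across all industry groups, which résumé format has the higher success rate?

Tech: Format A 45/51 = 88.2%, Format B 82/103 = 79.6% → Format A
Retail: Format A 399/2533 = 15.8%, Format B 664/3112 = 21.3% → Format B
Media: Format A 516/1008 = 51.2%, Format B 523/833 = 62.8% → Format B
Overall: Format A 960/3592 = 26.7%, Format B 1269/4048 = 31.3% → Format B
(Neither sweeps every industry group, but Format B has the higher pooled rate.)

Format B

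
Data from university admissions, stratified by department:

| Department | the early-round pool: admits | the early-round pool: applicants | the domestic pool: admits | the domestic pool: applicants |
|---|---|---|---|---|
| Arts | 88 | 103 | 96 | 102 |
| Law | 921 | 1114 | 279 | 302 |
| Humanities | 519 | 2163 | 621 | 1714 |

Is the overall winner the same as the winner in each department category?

Arts: the early-round pool 88/103 = 85.4%, the domestic pool 96/102 = 94.1% → the domestic pool
Law: the early-round pool 921/1114 = 82.7%, the domestic pool 279/302 = 92.4% → the domestic pool
Humanities: the early-round pool 519/2163 = 24.0%, the domestic pool 621/1714 = 36.2% → the domestic pool
Overall: the early-round pool 1528/3380 = 45.2%, the domestic pool 996/2118 = 47.0% → the domestic pool
The domestic pool wins overall and in every department group — no reversal.

Yes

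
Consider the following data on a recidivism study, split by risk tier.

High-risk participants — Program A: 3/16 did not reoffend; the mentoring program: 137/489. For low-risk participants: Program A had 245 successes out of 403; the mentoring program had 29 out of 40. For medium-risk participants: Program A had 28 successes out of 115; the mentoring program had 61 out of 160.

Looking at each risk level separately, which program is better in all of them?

High-risk: Program A 3/16 = 18.8%, the mentoring program 137/489 = 28.0% → the mentoring program
Low-risk: Program A 245/403 = 60.8%, the mentoring program 29/40 = 72.5% → the mentoring program
Medium-risk: Program A 28/115 = 24.3%, the mentoring program 61/160 = 38.1% → the mentoring program
The mentoring program has the higher rate in all 3 groups.

the mentoring program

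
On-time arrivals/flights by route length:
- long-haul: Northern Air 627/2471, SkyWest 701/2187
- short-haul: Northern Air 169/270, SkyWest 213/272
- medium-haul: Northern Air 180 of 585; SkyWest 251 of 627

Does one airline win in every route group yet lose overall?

Long-haul: Northern Air 627/2471 = 25.4%, SkyWest 701/2187 = 32.1% → SkyWest
Short-haul: Northern Air 169/270 = 62.6%, SkyWest 213/272 = 78.3% → SkyWest
Medium-haul: Northern Air 180/585 = 30.8%, SkyWest 251/627 = 40.0% → SkyWest
Overall: Northern Air 976/3326 = 29.3%, SkyWest 1165/3086 = 37.8% → SkyWest
SkyWest wins overall and in every route group — no reversal.

No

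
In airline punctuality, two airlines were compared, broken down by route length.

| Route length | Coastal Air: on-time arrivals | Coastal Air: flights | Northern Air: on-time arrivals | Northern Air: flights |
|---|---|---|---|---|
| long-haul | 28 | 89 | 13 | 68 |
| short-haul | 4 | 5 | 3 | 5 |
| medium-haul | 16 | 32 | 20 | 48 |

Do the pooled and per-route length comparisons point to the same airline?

Long-haul: Coastal Air 28/89 = 31.5%, Northern Air 13/68 = 19.1% → Coastal Air
Short-haul: Coastal Air 4/5 = 80.0%, Northern Air 3/5 = 60.0% → Coastal Air
Medium-haul: Coastal Air 16/32 = 50.0%, Northern Air 20/48 = 41.7% → Coastal Air
Overall: Coastal Air 48/126 = 38.1%, Northern Air 36/121 = 29.8% → Coastal Air
Coastal Air wins overall and in every route group — no reversal.

Yes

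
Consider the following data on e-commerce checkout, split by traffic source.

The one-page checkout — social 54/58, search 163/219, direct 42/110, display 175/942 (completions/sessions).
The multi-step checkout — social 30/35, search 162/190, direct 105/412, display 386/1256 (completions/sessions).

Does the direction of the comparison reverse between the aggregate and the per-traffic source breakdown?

Social: the one-page checkout 54/58 = 93.1%, the multi-step checkout 30/35 = 85.7% → the one-page checkout
Search: the one-page checkout 163/219 = 74.4%, the multi-step checkout 162/190 = 85.3% → the multi-step checkout
Direct: the one-page checkout 42/110 = 38.2%, the multi-step checkout 105/412 = 25.5% → the one-page checkout
Display: the one-page checkout 175/942 = 18.6%, the multi-step checkout 386/1256 = 30.7% → the multi-step checkout
Overall: the one-page checkout 434/1329 = 32.7%, the multi-step checkout 683/1893 = 36.1% → the multi-step checkout
Neither sweeps: the one-page checkout wins 2 of 4 groups, the multi-step checkout wins 2. The multi-step checkout wins overall but not every group — no Simpson reversal.

No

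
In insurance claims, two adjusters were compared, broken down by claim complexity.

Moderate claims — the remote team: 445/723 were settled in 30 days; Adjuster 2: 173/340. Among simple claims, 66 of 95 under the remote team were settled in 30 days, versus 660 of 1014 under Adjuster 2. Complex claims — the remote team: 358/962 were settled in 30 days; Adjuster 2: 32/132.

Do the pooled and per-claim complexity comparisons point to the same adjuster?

Moderate: the remote team 445/723 = 61.5%, Adjuster 2 173/340 = 50.9% → the remote team
Simple: the remote team 66/95 = 69.5%, Adjuster 2 660/1014 = 65.1% → the remote team
Complex: the remote team 358/962 = 37.2%, Adjuster 2 32/132 = 24.2% → the remote team
Overall: the remote team 869/1780 = 48.8%, Adjuster 2 865/1486 = 58.2% → Adjuster 2
The remote team wins each claim group but Adjuster 2 wins overall — the comparison reverses. The remote team's claims skew toward complex, which has a lower base rate.

No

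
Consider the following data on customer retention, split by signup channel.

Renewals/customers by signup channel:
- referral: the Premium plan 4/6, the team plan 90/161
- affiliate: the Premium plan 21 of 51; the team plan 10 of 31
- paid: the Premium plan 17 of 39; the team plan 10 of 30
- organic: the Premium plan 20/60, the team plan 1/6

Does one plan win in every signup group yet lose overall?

Yes

Referral: the Premium plan 4/6 = 66.7%, the team plan 90/161 = 55.9% → the Premium plan
Affiliate: the Premium plan 21/51 = 41.2%, the team plan 10/31 = 32.3% → the Premium plan
Paid: the Premium plan 17/39 = 43.6%, the team plan 10/30 = 33.3% → the Premium plan
Organic: the Premium plan 20/60 = 33.3%, the team plan 1/6 = 16.7% → the Premium plan
Overall: the Premium plan 62/156 = 39.7%, the team plan 111/228 = 48.7% → the team plan
The Premium plan wins each signup group but the team plan wins overall — the comparison reverses. The Premium plan's customers skew toward organic, which has a lower base rate.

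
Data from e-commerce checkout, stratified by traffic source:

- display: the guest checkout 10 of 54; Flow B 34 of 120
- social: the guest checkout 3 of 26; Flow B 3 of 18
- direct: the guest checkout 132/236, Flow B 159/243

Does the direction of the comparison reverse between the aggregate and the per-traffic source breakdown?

No

Display: the guest checkout 10/54 = 18.5%, Flow B 34/120 = 28.3% → Flow B
Social: the guest checkout 3/26 = 11.5%, Flow B 3/18 = 16.7% → Flow B
Direct: the guest checkout 132/236 = 55.9%, Flow B 159/243 = 65.4% → Flow B
Overall: the guest checkout 145/316 = 45.9%, Flow B 196/381 = 51.4% → Flow B
Flow B wins overall and in every traffic group — no reversal.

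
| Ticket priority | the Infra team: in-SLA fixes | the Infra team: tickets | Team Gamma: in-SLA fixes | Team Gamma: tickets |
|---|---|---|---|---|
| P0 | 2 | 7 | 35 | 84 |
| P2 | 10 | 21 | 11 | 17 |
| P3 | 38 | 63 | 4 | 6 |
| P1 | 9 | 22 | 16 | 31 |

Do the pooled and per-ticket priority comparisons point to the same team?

No

P0: the Infra team 2/7 = 28.6%, Team Gamma 35/84 = 41.7% → Team Gamma
P2: the Infra team 10/21 = 47.6%, Team Gamma 11/17 = 64.7% → Team Gamma
P3: the Infra team 38/63 = 60.3%, Team Gamma 4/6 = 66.7% → Team Gamma
P1: the Infra team 9/22 = 40.9%, Team Gamma 16/31 = 51.6% → Team Gamma
Overall: the Infra team 59/113 = 52.2%, Team Gamma 66/138 = 47.8% → the Infra team
Team Gamma wins each ticket group but the Infra team wins overall — the comparison reverses. Team Gamma's tickets skew toward P0, which has a lower base rate.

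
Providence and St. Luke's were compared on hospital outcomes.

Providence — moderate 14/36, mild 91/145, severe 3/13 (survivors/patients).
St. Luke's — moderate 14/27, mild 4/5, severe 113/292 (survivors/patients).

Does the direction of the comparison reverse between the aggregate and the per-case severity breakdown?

Moderate: Providence 14/36 = 38.9%, St. Luke's 14/27 = 51.9% → St. Luke's
Mild: Providence 91/145 = 62.8%, St. Luke's 4/5 = 80.0% → St. Luke's
Severe: Providence 3/13 = 23.1%, St. Luke's 113/292 = 38.7% → St. Luke's
Overall: Providence 108/194 = 55.7%, St. Luke's 131/324 = 40.4% → Providence
St. Luke's wins each case group but Providence wins overall — the comparison reverses. St. Luke's's patients skew toward severe, which has a lower base rate.

Yes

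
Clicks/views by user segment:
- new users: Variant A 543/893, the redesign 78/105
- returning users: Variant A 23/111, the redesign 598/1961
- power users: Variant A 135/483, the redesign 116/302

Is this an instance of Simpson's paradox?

Yes

New users: Variant A 543/893 = 60.8%, the redesign 78/105 = 74.3% → the redesign
Returning users: Variant A 23/111 = 20.7%, the redesign 598/1961 = 30.5% → the redesign
Power users: Variant A 135/483 = 28.0%, the redesign 116/302 = 38.4% → the redesign
Overall: Variant A 701/1487 = 47.1%, the redesign 792/2368 = 33.4% → Variant A
The redesign wins each user group but Variant A wins overall — the comparison reverses. The redesign's views skew toward returning users, which has a lower base rate.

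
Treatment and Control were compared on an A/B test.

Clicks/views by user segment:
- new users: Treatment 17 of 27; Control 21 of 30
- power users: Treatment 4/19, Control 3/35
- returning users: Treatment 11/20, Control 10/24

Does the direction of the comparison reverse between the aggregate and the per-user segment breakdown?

New users: Treatment 17/27 = 63.0%, Control 21/30 = 70.0% → Control
Power users: Treatment 4/19 = 21.1%, Control 3/35 = 8.6% → Treatment
Returning users: Treatment 11/20 = 55.0%, Control 10/24 = 41.7% → Treatment
Overall: Treatment 32/66 = 48.5%, Control 34/89 = 38.2% → Treatment
Neither sweeps: Treatment wins 2 of 3 groups, Control wins 1. Treatment wins overall but not every group — no Simpson reversal.

No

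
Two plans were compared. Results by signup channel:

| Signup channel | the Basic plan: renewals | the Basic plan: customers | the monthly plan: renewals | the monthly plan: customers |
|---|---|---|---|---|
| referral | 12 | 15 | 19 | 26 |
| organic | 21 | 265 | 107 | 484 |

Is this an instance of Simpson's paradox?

No

Referral: the Basic plan 12/15 = 80.0%, the monthly plan 19/26 = 73.1% → the Basic plan
Organic: the Basic plan 21/265 = 7.9%, the monthly plan 107/484 = 22.1% → the monthly plan
Overall: the Basic plan 33/280 = 11.8%, the monthly plan 126/510 = 24.7% → the monthly plan
Neither sweeps: the Basic plan wins 1 of 2 groups, the monthly plan wins 1. The monthly plan wins overall but not every group — no Simpson reversal.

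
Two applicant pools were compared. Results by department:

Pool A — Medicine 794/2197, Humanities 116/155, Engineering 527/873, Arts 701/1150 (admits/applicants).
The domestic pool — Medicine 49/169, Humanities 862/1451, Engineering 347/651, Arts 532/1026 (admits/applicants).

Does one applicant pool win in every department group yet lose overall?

Yes

Medicine: Pool A 794/2197 = 36.1%, the domestic pool 49/169 = 29.0% → Pool A
Humanities: Pool A 116/155 = 74.8%, the domestic pool 862/1451 = 59.4% → Pool A
Engineering: Pool A 527/873 = 60.4%, the domestic pool 347/651 = 53.3% → Pool A
Arts: Pool A 701/1150 = 61.0%, the domestic pool 532/1026 = 51.9% → Pool A
Overall: Pool A 2138/4375 = 48.9%, the domestic pool 1790/3297 = 54.3% → the domestic pool
Pool A wins each department group but the domestic pool wins overall — the comparison reverses. Pool A's applicants skew toward Medicine, which has a lower base rate.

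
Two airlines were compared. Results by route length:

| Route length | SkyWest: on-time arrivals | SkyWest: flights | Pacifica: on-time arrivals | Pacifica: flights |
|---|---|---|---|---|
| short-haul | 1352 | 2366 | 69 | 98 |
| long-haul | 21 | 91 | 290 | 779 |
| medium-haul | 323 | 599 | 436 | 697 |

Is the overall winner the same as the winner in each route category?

Short-haul: SkyWest 1352/2366 = 57.1%, Pacifica 69/98 = 70.4% → Pacifica
Long-haul: SkyWest 21/91 = 23.1%, Pacifica 290/779 = 37.2% → Pacifica
Medium-haul: SkyWest 323/599 = 53.9%, Pacifica 436/697 = 62.6% → Pacifica
Overall: SkyWest 1696/3056 = 55.5%, Pacifica 795/1574 = 50.5% → SkyWest
Pacifica wins each route group but SkyWest wins overall — the comparison reverses. Pacifica's flights skew toward long-haul, which has a lower base rate.

No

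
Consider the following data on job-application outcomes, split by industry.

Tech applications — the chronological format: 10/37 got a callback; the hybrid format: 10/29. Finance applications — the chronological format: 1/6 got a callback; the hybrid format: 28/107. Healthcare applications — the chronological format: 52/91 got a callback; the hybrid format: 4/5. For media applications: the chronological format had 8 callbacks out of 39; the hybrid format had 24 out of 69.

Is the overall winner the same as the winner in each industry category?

No

Tech: the chronological format 10/37 = 27.0%, the hybrid format 10/29 = 34.5% → the hybrid format
Finance: the chronological format 1/6 = 16.7%, the hybrid format 28/107 = 26.2% → the hybrid format
Healthcare: the chronological format 52/91 = 57.1%, the hybrid format 4/5 = 80.0% → the hybrid format
Media: the chronological format 8/39 = 20.5%, the hybrid format 24/69 = 34.8% → the hybrid format
Overall: the chronological format 71/173 = 41.0%, the hybrid format 66/210 = 31.4% → the chronological format
The hybrid format wins each industry group but the chronological format wins overall — the comparison reverses. The hybrid format's applications skew toward finance, which has a lower base rate.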